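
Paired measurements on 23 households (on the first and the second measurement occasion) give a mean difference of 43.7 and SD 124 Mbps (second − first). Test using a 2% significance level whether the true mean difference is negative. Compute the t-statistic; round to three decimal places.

1.690

H0: μ_d = 0; H1: μ_d < 0 (paired t-test on the differences, left-tailed).
t = d̄/(s_d/√n) = 43.7/(124/√23) = 1.690
df = n − 1 = 22
p-value = P(T ≤ 1.690) ≈ 0.947
Since p ≈ 0.947 > α = 0.02, fail to reject H0; the data do not provide sufficient evidence against H0.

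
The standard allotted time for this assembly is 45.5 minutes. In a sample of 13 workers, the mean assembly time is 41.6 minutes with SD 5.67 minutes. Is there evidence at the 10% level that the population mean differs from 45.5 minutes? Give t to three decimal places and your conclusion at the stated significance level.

H0: μ = 45.5; H1: μ ≠ 45.5 (one-sample t-test, two-sided).
t = (x̄ − μ₀)/(s/√n) = (41.6 − 45.5)/(5.67/√13) = -2.480
df = n − 1 = 12
Two-sided p-value ≈ 0.029
Since p ≈ 0.029 < α = 0.1, reject H0; the data support H1.

t = -2.480; reject H0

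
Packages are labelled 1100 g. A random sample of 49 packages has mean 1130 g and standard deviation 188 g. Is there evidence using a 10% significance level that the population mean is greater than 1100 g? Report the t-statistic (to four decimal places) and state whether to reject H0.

H0: μ = 1100; H1: μ > 1100 (one-sample t-test, right-tailed).
t = (x̄ − μ₀)/(s/√n) = (1130 − 1100)/(188/√49) = 1.1170
df = n − 1 = 48
p-value = P(T ≥ 1.1170) ≈ 0.135
Since p ≈ 0.135 > α = 0.1, fail to reject H0; the data do not provide sufficient evidence against H0.

t = 1.1170; fail to reject H0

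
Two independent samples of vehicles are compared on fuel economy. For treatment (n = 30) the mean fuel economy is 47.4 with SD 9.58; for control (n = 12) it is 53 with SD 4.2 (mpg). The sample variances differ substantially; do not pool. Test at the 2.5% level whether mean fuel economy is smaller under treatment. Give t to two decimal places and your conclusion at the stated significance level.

Let group 1 = treatment, group 2 = control. H0: μ_1 = μ_2; H1: μ_1 < μ_2 (Welch's two-sample t-test, left-tailed).
t = (x̄_1 − x̄_2)/√(s_1²/n_1 + s_2²/n_2) = (47.4 − 53)/√(9.58²/30 + 4.2²/12) = -2.63
Welch–Satterthwaite df ≈ 39.51
p-value = P(T ≤ -2.63) ≈ 0.0060
Since p ≈ 0.0060 < α = 0.025, reject H0; the data support H1.

t = -2.63; reject H0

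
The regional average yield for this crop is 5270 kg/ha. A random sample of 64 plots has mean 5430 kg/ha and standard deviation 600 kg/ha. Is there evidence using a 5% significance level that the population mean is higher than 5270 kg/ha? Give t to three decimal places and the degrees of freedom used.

t = 2.133, df = 63

H0: μ = 5270; H1: μ > 5270 (one-sample t-test, right-tailed).
t = (x̄ − μ₀)/(s/√n) = (5430 − 5270)/(600/√64) = 2.133
df = n − 1 = 63
p-value = P(T ≥ 2.133) ≈ 0.0184
Since p ≈ 0.0184 < α = 0.05, reject H0; the data support H1.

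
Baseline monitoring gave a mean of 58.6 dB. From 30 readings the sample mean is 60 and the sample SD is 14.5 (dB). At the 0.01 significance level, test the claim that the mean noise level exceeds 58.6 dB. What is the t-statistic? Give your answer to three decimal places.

0.529

H0: μ = 58.6; H1: μ > 58.6 (one-sample t-test, right-tailed).
t = (x̄ − μ₀)/(s/√n) = (60 − 58.6)/(14.5/√30) = 0.529
df = n − 1 = 29
p-value = P(T ≥ 0.529) ≈ 0.300
Since p ≈ 0.300 > α = 0.01, fail to reject H0; the data do not provide sufficient evidence against H0.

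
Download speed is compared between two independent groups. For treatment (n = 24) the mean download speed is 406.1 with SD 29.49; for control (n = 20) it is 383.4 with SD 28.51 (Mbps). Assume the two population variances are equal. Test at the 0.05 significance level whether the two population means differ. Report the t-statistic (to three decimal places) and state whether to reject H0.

Let group 1 = treatment, group 2 = control. H0: μ_1 = μ_2; H1: μ_1 ≠ μ_2 (two-sample pooled-variance t-test, two-sided).
s_p² = [(24−1)·29.49² + (20−1)·28.51²]/(24+20−2) = 843.947
t = (406.1 − 383.4)/√[843.947·(1/24 + 1/20)] = 2.581
df = n₁ + n₂ − 2 = 42
Two-sided p-value ≈ 0.013
Since p ≈ 0.013 < α = 0.05, reject H0; the evidence is statistically significant.

t = 2.581; reject H0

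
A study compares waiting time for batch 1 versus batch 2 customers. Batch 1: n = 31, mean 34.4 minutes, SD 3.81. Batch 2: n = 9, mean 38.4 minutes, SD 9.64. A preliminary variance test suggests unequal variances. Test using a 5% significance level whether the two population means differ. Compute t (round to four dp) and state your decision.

t = -1.2175; fail to reject H0

Let group 1 = batch 1, group 2 = batch 2. H0: μ_1 = μ_2; H1: μ_1 ≠ μ_2 (Welch's two-sample t-test, two-sided).
t = (x̄_1 − x̄_2)/√(s_1²/n_1 + s_2²/n_2) = (34.4 − 38.4)/√(3.81²/31 + 9.64²/9) = -1.2175
Welch–Satterthwaite df ≈ 8.74
Two-sided p-value ≈ 0.255
Since p ≈ 0.255 > α = 0.05, fail to reject H0; the evidence is not statistically significant.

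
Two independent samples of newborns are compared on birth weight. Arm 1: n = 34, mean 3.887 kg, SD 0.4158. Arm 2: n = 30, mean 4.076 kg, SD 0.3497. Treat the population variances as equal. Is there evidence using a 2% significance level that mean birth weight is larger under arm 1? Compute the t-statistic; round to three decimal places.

Let group 1 = arm 1, group 2 = arm 2. H0: μ_1 = μ_2; H1: μ_1 > μ_2 (two-sample pooled-variance t-test, right-tailed).
s_p² = [(34−1)·0.4158² + (30−1)·0.3497²]/(34+30−2) = 0.149222
t = (3.887 − 4.076)/√[0.149222·(1/34 + 1/30)] = -1.953
df = n₁ + n₂ − 2 = 62
p-value = P(T ≥ -1.953) ≈ 0.9723
Since p ≈ 0.9723 > α = 0.02, fail to reject H0; the evidence is not statistically significant.

-1.953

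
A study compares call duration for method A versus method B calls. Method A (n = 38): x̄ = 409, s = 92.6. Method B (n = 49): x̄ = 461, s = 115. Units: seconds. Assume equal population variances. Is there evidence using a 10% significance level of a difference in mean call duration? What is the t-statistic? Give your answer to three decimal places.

-2.273

Let group 1 = method A, group 2 = method B. H0: μ_1 = μ_2; H1: μ_1 ≠ μ_2 (two-sample pooled-variance t-test, two-sided).
s_p² = [(38−1)·92.6² + (49−1)·115²]/(38+49−2) = 11200.8
t = (409 − 461)/√[11200.8·(1/38 + 1/49)] = -2.273
df = n₁ + n₂ − 2 = 85
Two-sided p-value ≈ 0.026
Since p ≈ 0.026 < α = 0.1, reject H0; the data support H1.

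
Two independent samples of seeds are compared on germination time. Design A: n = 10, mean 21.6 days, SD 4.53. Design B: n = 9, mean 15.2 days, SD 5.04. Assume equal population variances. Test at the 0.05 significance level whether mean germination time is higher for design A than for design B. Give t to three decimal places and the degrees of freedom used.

Let group 1 = design A, group 2 = design B. H0: μ_1 = μ_2; H1: μ_1 > μ_2 (two-sample pooled-variance t-test, right-tailed).
s_p² = [(10−1)·4.53² + (9−1)·5.04²]/(10+9−2) = 22.8177
t = (21.6 − 15.2)/√[22.8177·(1/10 + 1/9)] = 2.916
df = n₁ + n₂ − 2 = 17
p-value = P(T ≥ 2.916) ≈ 0.005
Since p ≈ 0.005 < α = 0.05, reject H0; the evidence is statistically significant.

t = 2.916, df = 17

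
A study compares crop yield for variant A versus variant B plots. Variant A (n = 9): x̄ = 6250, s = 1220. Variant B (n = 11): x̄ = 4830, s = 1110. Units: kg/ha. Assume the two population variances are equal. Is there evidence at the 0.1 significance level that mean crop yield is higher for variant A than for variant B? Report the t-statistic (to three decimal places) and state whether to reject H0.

t = 2.723; reject H0

Let group 1 = variant A, group 2 = variant B. H0: μ_1 = μ_2; H1: μ_1 > μ_2 (two-sample pooled-variance t-test, right-tailed).
s_p² = [(9−1)·1220² + (11−1)·1110²]/(9+11−2) = 1346010
t = (6250 − 4830)/√[1346010·(1/9 + 1/11)] = 2.723
df = n₁ + n₂ − 2 = 18
p-value = P(T ≥ 2.723) ≈ 0.0070
Since p ≈ 0.0070 < α = 0.1, reject H0; the evidence is statistically significant.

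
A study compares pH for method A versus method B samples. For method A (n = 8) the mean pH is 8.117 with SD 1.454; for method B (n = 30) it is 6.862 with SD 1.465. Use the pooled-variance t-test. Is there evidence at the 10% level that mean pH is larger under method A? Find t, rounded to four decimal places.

2.1560

Let group 1 = method A, group 2 = method B. H0: μ_1 = μ_2; H1: μ_1 > μ_2 (two-sample pooled-variance t-test, right-tailed).
s_p² = [(8−1)·1.454² + (30−1)·1.465²]/(8+30−2) = 2.13998
t = (8.117 − 6.862)/√[2.13998·(1/8 + 1/30)] = 2.1560
df = n₁ + n₂ − 2 = 36
p-value = P(T ≥ 2.1560) ≈ 0.0189
Since p ≈ 0.0189 < α = 0.1, reject H0; the evidence is statistically significant.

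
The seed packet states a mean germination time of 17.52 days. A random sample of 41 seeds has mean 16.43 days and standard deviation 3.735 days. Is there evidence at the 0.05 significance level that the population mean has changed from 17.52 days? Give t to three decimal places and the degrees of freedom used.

H0: μ = 17.52; H1: μ ≠ 17.52 (one-sample t-test, two-sided).
t = (x̄ − μ₀)/(s/√n) = (16.43 − 17.52)/(3.735/√41) = -1.869
df = n − 1 = 40
Two-sided p-value ≈ 0.0690
Since p ≈ 0.0690 > α = 0.05, fail to reject H0; the evidence is not statistically significant.

t = -1.869, df = 40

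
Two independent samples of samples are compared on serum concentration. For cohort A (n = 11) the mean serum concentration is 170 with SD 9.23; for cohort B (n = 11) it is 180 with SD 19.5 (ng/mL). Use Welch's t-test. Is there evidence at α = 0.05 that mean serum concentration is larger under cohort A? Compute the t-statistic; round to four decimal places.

-1.5373

Let group 1 = cohort A, group 2 = cohort B. H0: μ_1 = μ_2; H1: μ_1 > μ_2 (Welch's two-sample t-test, right-tailed).
t = (x̄_1 − x̄_2)/√(s_1²/n_1 + s_2²/n_2) = (170 − 180)/√(9.23²/11 + 19.5²/11) = -1.5373
Welch–Satterthwaite df ≈ 14.27
p-value = P(T ≥ -1.5373) ≈ 0.927
Since p ≈ 0.927 > α = 0.05, fail to reject H0; the evidence is not statistically significant.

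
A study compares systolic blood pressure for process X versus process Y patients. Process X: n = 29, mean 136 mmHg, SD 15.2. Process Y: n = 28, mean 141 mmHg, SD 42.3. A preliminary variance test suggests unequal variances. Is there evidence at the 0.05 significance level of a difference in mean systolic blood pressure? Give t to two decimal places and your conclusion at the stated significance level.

t = -0.59; fail to reject H0

Let group 1 = process X, group 2 = process Y. H0: μ_1 = μ_2; H1: μ_1 ≠ μ_2 (Welch's two-sample t-test, two-sided).
t = (x̄_1 − x̄_2)/√(s_1²/n_1 + s_2²/n_2) = (136 − 141)/√(15.2²/29 + 42.3²/28) = -0.59
Welch–Satterthwaite df ≈ 33.65
Two-sided p-value ≈ 0.559
Since p ≈ 0.559 > α = 0.05, fail to reject H0; the evidence is not statistically significant.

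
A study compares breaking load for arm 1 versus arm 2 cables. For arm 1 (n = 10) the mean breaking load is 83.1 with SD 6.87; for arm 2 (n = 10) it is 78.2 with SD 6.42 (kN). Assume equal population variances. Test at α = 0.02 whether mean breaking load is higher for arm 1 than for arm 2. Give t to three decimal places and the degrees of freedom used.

t = 1.648, df = 18

Let group 1 = arm 1, group 2 = arm 2. H0: μ_1 = μ_2; H1: μ_1 > μ_2 (two-sample pooled-variance t-test, right-tailed).
s_p² = [(10−1)·6.87² + (10−1)·6.42²]/(10+10−2) = 44.2067
t = (83.1 − 78.2)/√[44.2067·(1/10 + 1/10)] = 1.648
df = n₁ + n₂ − 2 = 18
p-value = P(T ≥ 1.648) ≈ 0.0584
Since p ≈ 0.0584 > α = 0.02, fail to reject H0; the data do not provide sufficient evidence against H0.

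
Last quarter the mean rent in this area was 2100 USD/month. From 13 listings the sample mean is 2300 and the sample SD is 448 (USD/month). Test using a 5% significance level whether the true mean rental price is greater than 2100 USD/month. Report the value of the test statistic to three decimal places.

1.610

H0: μ = 2100; H1: μ > 2100 (one-sample t-test, right-tailed).
t = (x̄ − μ₀)/(s/√n) = (2300 − 2100)/(448/√13) = 1.610
df = n − 1 = 12
p-value = P(T ≥ 1.610) ≈ 0.067
Since p ≈ 0.067 > α = 0.05, fail to reject H0; the data do not provide sufficient evidence against H0.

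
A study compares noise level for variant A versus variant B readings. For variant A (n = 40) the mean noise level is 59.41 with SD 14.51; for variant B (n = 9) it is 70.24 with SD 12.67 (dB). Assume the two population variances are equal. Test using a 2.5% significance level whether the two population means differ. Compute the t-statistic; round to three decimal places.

-2.065

Let group 1 = variant A, group 2 = variant B. H0: μ_1 = μ_2; H1: μ_1 ≠ μ_2 (two-sample pooled-variance t-test, two-sided).
s_p² = [(40−1)·14.51² + (9−1)·12.67²]/(40+9−2) = 202.028
t = (59.41 − 70.24)/√[202.028·(1/40 + 1/9)] = -2.065
df = n₁ + n₂ − 2 = 47
Two-sided p-value ≈ 0.044
Since p ≈ 0.044 > α = 0.025, fail to reject H0; the data do not provide sufficient evidence against H0.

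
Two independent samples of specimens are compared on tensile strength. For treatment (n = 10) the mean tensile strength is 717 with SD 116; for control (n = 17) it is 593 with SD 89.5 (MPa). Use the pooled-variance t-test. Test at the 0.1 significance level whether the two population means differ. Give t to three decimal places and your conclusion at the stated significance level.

t = 3.116; reject H0

Let group 1 = treatment, group 2 = control. H0: μ_1 = μ_2; H1: μ_1 ≠ μ_2 (two-sample pooled-variance t-test, two-sided).
s_p² = [(10−1)·116² + (17−1)·89.5²]/(10+17−2) = 9970.72
t = (717 − 593)/√[9970.72·(1/10 + 1/17)] = 3.116
df = n₁ + n₂ − 2 = 25
Two-sided p-value ≈ 0.0046
Since p ≈ 0.0046 < α = 0.1, reject H0; the evidence is statistically significant.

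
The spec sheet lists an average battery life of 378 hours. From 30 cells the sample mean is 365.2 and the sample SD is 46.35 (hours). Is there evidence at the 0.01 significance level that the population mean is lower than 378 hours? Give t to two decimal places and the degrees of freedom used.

t = -1.51, df = 29

H0: μ = 378; H1: μ < 378 (one-sample t-test, left-tailed).
t = (x̄ − μ₀)/(s/√n) = (365.2 − 378)/(46.35/√30) = -1.51
df = n − 1 = 29
p-value = P(T ≤ -1.51) ≈ 0.0706
Since p ≈ 0.0706 > α = 0.01, fail to reject H0; the evidence is not statistically significant.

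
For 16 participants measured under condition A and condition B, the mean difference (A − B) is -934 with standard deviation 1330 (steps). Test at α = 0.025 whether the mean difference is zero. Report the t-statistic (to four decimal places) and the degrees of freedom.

H0: μ_d = 0; H1: μ_d ≠ 0 (paired t-test on the differences, two-sided).
t = d̄/(s_d/√n) = -934/(1330/√16) = -2.8090
df = n − 1 = 15
Two-sided p-value ≈ 0.013
Since p ≈ 0.013 < α = 0.025, reject H0; the evidence is statistically significant.

t = -2.8090, df = 15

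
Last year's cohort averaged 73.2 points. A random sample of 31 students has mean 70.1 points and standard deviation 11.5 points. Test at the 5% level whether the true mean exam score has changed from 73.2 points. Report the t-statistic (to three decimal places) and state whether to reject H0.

H0: μ = 73.2; H1: μ ≠ 73.2 (one-sample t-test, two-sided).
t = (x̄ − μ₀)/(s/√n) = (70.1 − 73.2)/(11.5/√31) = -1.501
df = n − 1 = 30
Two-sided p-value ≈ 0.144
Since p ≈ 0.144 > α = 0.05, fail to reject H0; the data do not provide sufficient evidence against H0.

t = -1.501; fail to reject H0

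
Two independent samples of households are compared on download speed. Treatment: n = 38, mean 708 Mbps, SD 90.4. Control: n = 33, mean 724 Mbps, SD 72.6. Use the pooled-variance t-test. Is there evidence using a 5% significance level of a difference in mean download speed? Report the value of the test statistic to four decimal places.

-0.8138

Let group 1 = treatment, group 2 = control. H0: μ_1 = μ_2; H1: μ_1 ≠ μ_2 (two-sample pooled-variance t-test, two-sided).
s_p² = [(38−1)·90.4² + (33−1)·72.6²]/(38+33−2) = 6826.58
t = (708 − 724)/√[6826.58·(1/38 + 1/33)] = -0.8138
df = n₁ + n₂ − 2 = 69
Two-sided p-value ≈ 0.419
Since p ≈ 0.419 > α = 0.05, fail to reject H0; the data do not provide sufficient evidence against H0.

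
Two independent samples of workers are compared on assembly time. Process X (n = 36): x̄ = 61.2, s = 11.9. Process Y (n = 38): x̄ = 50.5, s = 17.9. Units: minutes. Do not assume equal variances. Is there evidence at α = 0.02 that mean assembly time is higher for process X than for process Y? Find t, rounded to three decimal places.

3.043

Let group 1 = process X, group 2 = process Y. H0: μ_1 = μ_2; H1: μ_1 > μ_2 (Welch's two-sample t-test, right-tailed).
t = (x̄_1 − x̄_2)/√(s_1²/n_1 + s_2²/n_2) = (61.2 − 50.5)/√(11.9²/36 + 17.9²/38) = 3.043
Welch–Satterthwaite df ≈ 64.69
p-value = P(T ≥ 3.043) ≈ 0.002
Since p ≈ 0.002 < α = 0.02, reject H0; the data support H1.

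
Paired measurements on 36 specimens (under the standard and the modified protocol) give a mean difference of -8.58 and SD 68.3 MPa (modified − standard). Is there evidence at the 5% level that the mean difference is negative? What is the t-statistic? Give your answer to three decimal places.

-0.754

H0: μ_d = 0; H1: μ_d < 0 (paired t-test on the differences, left-tailed).
t = d̄/(s_d/√n) = -8.58/(68.3/√36) = -0.754
df = n − 1 = 35
p-value = P(T ≤ -0.754) ≈ 0.2280
Since p ≈ 0.2280 > α = 0.05, fail to reject H0; the evidence is not statistically significant.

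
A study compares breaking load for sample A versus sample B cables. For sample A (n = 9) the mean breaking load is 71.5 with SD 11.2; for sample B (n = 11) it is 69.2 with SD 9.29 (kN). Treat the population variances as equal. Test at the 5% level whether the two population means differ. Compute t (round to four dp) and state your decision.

Let group 1 = sample A, group 2 = sample B. H0: μ_1 = μ_2; H1: μ_1 ≠ μ_2 (two-sample pooled-variance t-test, two-sided).
s_p² = [(9−1)·11.2² + (11−1)·9.29²]/(9+11−2) = 103.698
t = (71.5 − 69.2)/√[103.698·(1/9 + 1/11)] = 0.5025
df = n₁ + n₂ − 2 = 18
Two-sided p-value ≈ 0.621
Since p ≈ 0.621 > α = 0.05, fail to reject H0; the data do not provide sufficient evidence against H0.

t = 0.5025; fail to reject H0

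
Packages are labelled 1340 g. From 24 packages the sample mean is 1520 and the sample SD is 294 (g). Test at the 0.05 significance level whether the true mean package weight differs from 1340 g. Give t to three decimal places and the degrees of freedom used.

H0: μ = 1340; H1: μ ≠ 1340 (one-sample t-test, two-sided).
t = (x̄ − μ₀)/(s/√n) = (1520 − 1340)/(294/√24) = 2.999
df = n − 1 = 23
Two-sided p-value ≈ 0.0064
Since p ≈ 0.0064 < α = 0.05, reject H0; the evidence is statistically significant.

t = 2.999, df = 23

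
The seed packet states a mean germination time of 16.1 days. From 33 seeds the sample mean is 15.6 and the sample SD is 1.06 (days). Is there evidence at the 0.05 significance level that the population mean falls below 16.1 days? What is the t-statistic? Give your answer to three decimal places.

H0: μ = 16.1; H1: μ < 16.1 (one-sample t-test, left-tailed).
t = (x̄ − μ₀)/(s/√n) = (15.6 − 16.1)/(1.06/√33) = -2.710
df = n − 1 = 32
p-value = P(T ≤ -2.710) ≈ 0.0054
Since p ≈ 0.0054 < α = 0.05, reject H0; the evidence is statistically significant.

-2.710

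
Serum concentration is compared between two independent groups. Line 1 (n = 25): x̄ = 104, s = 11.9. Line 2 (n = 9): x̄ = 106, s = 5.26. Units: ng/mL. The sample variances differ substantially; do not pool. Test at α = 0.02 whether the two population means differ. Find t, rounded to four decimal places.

Let group 1 = line 1, group 2 = line 2. H0: μ_1 = μ_2; H1: μ_1 ≠ μ_2 (Welch's two-sample t-test, two-sided).
t = (x̄_1 − x̄_2)/√(s_1²/n_1 + s_2²/n_2) = (104 − 106)/√(11.9²/25 + 5.26²/9) = -0.6766
Welch–Satterthwaite df ≈ 30.32
Two-sided p-value ≈ 0.5038
Since p ≈ 0.5038 > α = 0.02, fail to reject H0; the evidence is not statistically significant.

-0.6766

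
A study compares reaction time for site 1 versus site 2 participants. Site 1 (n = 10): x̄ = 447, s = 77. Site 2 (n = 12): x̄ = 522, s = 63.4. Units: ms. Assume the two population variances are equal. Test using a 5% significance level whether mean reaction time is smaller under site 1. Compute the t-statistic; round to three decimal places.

-2.508

Let group 1 = site 1, group 2 = site 2. H0: μ_1 = μ_2; H1: μ_1 < μ_2 (two-sample pooled-variance t-test, left-tailed).
s_p² = [(10−1)·77² + (12−1)·63.4²]/(10+12−2) = 4878.81
t = (447 − 522)/√[4878.81·(1/10 + 1/12)] = -2.508
df = n₁ + n₂ − 2 = 20
p-value = P(T ≤ -2.508) ≈ 0.010
Since p ≈ 0.010 < α = 0.05, reject H0; the data support H1.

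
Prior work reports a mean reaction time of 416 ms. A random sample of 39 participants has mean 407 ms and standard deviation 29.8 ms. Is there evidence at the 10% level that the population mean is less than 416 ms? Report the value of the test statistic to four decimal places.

H0: μ = 416; H1: μ < 416 (one-sample t-test, left-tailed).
t = (x̄ − μ₀)/(s/√n) = (407 − 416)/(29.8/√39) = -1.8861
df = n − 1 = 38
p-value = P(T ≤ -1.8861) ≈ 0.033
Since p ≈ 0.033 < α = 0.1, reject H0; the evidence is statistically significant.

-1.8861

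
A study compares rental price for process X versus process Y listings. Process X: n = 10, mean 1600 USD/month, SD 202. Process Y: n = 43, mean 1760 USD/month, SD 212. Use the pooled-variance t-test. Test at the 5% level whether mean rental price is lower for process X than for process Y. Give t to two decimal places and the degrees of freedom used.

Let group 1 = process X, group 2 = process Y. H0: μ_1 = μ_2; H1: μ_1 < μ_2 (two-sample pooled-variance t-test, left-tailed).
s_p² = [(10−1)·202² + (43−1)·212²]/(10+43−2) = 44213.4
t = (1600 − 1760)/√[44213.4·(1/10 + 1/43)] = -2.17
df = n₁ + n₂ − 2 = 51
p-value = P(T ≤ -2.17) ≈ 0.017
Since p ≈ 0.017 < α = 0.05, reject H0; the evidence is statistically significant.

t = -2.17, df = 51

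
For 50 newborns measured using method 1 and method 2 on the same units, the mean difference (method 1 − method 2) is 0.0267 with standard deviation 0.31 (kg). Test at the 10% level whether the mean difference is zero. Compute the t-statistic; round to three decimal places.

H0: μ_d = 0; H1: μ_d ≠ 0 (paired t-test on the differences, two-sided).
t = d̄/(s_d/√n) = 0.0267/(0.31/√50) = 0.609
df = n − 1 = 49
Two-sided p-value ≈ 0.545
Since p ≈ 0.545 > α = 0.1, fail to reject H0; the data do not provide sufficient evidence against H0.

0.609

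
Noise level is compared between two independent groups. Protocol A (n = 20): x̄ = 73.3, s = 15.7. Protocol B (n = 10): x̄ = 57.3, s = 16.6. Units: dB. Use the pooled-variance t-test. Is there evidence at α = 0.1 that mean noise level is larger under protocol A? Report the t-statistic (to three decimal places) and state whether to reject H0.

Let group 1 = protocol A, group 2 = protocol B. H0: μ_1 = μ_2; H1: μ_1 > μ_2 (two-sample pooled-variance t-test, right-tailed).
s_p² = [(20−1)·15.7² + (10−1)·16.6²]/(20+10−2) = 255.834
t = (73.3 − 57.3)/√[255.834·(1/20 + 1/10)] = 2.583
df = n₁ + n₂ − 2 = 28
p-value = P(T ≥ 2.583) ≈ 0.008
Since p ≈ 0.008 < α = 0.1, reject H0; the data support H1.

t = 2.583; reject H0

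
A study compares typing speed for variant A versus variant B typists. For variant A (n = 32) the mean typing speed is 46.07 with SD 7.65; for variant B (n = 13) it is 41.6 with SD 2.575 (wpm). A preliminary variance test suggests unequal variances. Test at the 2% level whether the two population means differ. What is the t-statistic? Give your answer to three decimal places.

2.923

Let group 1 = variant A, group 2 = variant B. H0: μ_1 = μ_2; H1: μ_1 ≠ μ_2 (Welch's two-sample t-test, two-sided).
t = (x̄_1 − x̄_2)/√(s_1²/n_1 + s_2²/n_2) = (46.07 − 41.6)/√(7.65²/32 + 2.575²/13) = 2.923
Welch–Satterthwaite df ≈ 42.22
Two-sided p-value ≈ 0.0056
Since p ≈ 0.0056 < α = 0.02, reject H0; the evidence is statistically significant.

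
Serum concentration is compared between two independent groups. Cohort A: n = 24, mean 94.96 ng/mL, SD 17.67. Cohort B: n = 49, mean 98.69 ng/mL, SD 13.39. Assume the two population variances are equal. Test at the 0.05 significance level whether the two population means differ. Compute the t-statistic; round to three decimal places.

Let group 1 = cohort A, group 2 = cohort B. H0: μ_1 = μ_2; H1: μ_1 ≠ μ_2 (two-sample pooled-variance t-test, two-sided).
s_p² = [(24−1)·17.67² + (49−1)·13.39²]/(24+49−2) = 222.356
t = (94.96 − 98.69)/√[222.356·(1/24 + 1/49)] = -1.004
df = n₁ + n₂ − 2 = 71
Two-sided p-value ≈ 0.319
Since p ≈ 0.319 > α = 0.05, fail to reject H0; the data do not provide sufficient evidence against H0.

-1.004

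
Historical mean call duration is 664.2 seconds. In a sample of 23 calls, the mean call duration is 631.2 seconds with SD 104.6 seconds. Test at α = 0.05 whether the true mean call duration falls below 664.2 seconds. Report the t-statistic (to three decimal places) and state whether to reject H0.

H0: μ = 664.2; H1: μ < 664.2 (one-sample t-test, left-tailed).
t = (x̄ − μ₀)/(s/√n) = (631.2 − 664.2)/(104.6/√23) = -1.513
df = n − 1 = 22
p-value = P(T ≤ -1.513) ≈ 0.072
Since p ≈ 0.072 > α = 0.05, fail to reject H0; the data do not provide sufficient evidence against H0.

t = -1.513; fail to reject H0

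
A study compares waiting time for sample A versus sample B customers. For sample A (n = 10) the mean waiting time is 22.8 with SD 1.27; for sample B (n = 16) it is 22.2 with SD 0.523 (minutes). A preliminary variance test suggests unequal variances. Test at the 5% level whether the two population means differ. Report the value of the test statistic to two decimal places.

Let group 1 = sample A, group 2 = sample B. H0: μ_1 = μ_2; H1: μ_1 ≠ μ_2 (Welch's two-sample t-test, two-sided).
t = (x̄_1 − x̄_2)/√(s_1²/n_1 + s_2²/n_2) = (22.8 − 22.2)/√(1.27²/10 + 0.523²/16) = 1.42
Welch–Satterthwaite df ≈ 10.94
Two-sided p-value ≈ 0.183
Since p ≈ 0.183 > α = 0.05, fail to reject H0; the data do not provide sufficient evidence against H0.

1.42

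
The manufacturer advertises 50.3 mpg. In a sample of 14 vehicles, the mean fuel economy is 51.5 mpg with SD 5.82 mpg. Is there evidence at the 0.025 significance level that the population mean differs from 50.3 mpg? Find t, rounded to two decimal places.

H0: μ = 50.3; H1: μ ≠ 50.3 (one-sample t-test, two-sided).
t = (x̄ − μ₀)/(s/√n) = (51.5 − 50.3)/(5.82/√14) = 0.77
df = n − 1 = 13
Two-sided p-value ≈ 0.454
Since p ≈ 0.454 > α = 0.025, fail to reject H0; the evidence is not statistically significant.

0.77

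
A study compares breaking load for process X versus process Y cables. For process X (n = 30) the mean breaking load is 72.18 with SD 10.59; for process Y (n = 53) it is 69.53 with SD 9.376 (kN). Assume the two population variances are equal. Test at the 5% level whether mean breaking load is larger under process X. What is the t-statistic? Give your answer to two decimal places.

Let group 1 = process X, group 2 = process Y. H0: μ_1 = μ_2; H1: μ_1 > μ_2 (two-sample pooled-variance t-test, right-tailed).
s_p² = [(30−1)·10.59² + (53−1)·9.376²]/(30+53−2) = 96.5874
t = (72.18 − 69.53)/√[96.5874·(1/30 + 1/53)] = 1.18
df = n₁ + n₂ − 2 = 81
p-value = P(T ≥ 1.18) ≈ 0.121
Since p ≈ 0.121 > α = 0.05, fail to reject H0; the data do not provide sufficient evidence against H0.

1.18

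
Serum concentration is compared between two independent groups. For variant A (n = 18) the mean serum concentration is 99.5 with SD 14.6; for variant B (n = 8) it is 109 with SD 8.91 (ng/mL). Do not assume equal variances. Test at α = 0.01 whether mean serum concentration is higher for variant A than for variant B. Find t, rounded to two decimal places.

Let group 1 = variant A, group 2 = variant B. H0: μ_1 = μ_2; H1: μ_1 > μ_2 (Welch's two-sample t-test, right-tailed).
t = (x̄_1 − x̄_2)/√(s_1²/n_1 + s_2²/n_2) = (99.5 − 109)/√(14.6²/18 + 8.91²/8) = -2.04
Welch–Satterthwaite df ≈ 21.23
p-value = P(T ≥ -2.04) ≈ 0.973
Since p ≈ 0.973 > α = 0.01, fail to reject H0; the data do not provide sufficient evidence against H0.

-2.04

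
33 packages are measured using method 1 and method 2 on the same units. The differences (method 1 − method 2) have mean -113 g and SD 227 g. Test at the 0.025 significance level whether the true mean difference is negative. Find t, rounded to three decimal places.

-2.860

H0: μ_d = 0; H1: μ_d < 0 (paired t-test on the differences, left-tailed).
t = d̄/(s_d/√n) = -113/(227/√33) = -2.860
df = n − 1 = 32
p-value = P(T ≤ -2.860) ≈ 0.0037
Since p ≈ 0.0037 < α = 0.025, reject H0; the evidence is statistically significant.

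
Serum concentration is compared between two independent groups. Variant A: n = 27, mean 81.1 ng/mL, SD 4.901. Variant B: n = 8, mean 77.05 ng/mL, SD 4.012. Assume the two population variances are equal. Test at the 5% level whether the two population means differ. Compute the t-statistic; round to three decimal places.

Let group 1 = variant A, group 2 = variant B. H0: μ_1 = μ_2; H1: μ_1 ≠ μ_2 (two-sample pooled-variance t-test, two-sided).
s_p² = [(27−1)·4.901² + (8−1)·4.012²]/(27+8−2) = 22.339
t = (81.1 − 77.05)/√[22.339·(1/27 + 1/8)] = 2.129
df = n₁ + n₂ − 2 = 33
Two-sided p-value ≈ 0.0408
Since p ≈ 0.0408 < α = 0.05, reject H0; the evidence is statistically significant.

2.129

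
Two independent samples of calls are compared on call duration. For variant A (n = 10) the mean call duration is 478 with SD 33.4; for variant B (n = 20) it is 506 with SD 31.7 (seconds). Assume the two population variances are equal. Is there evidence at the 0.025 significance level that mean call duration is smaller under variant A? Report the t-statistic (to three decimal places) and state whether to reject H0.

Let group 1 = variant A, group 2 = variant B. H0: μ_1 = μ_2; H1: μ_1 < μ_2 (two-sample pooled-variance t-test, left-tailed).
s_p² = [(10−1)·33.4² + (20−1)·31.7²]/(10+20−2) = 1040.46
t = (478 − 506)/√[1040.46·(1/10 + 1/20)] = -2.241
df = n₁ + n₂ − 2 = 28
p-value = P(T ≤ -2.241) ≈ 0.0166
Since p ≈ 0.0166 < α = 0.025, reject H0; the evidence is statistically significant.

t = -2.241; reject H0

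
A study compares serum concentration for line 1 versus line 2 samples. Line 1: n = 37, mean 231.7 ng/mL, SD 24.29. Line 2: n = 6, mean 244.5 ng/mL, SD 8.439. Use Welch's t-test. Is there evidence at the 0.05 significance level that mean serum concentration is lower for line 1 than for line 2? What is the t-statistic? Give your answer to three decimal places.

-2.427

Let group 1 = line 1, group 2 = line 2. H0: μ_1 = μ_2; H1: μ_1 < μ_2 (Welch's two-sample t-test, left-tailed).
t = (x̄_1 − x̄_2)/√(s_1²/n_1 + s_2²/n_2) = (231.7 − 244.5)/√(24.29²/37 + 8.439²/6) = -2.427
Welch–Satterthwaite df ≈ 21.96
p-value = P(T ≤ -2.427) ≈ 0.0119
Since p ≈ 0.0119 < α = 0.05, reject H0; the data support H1.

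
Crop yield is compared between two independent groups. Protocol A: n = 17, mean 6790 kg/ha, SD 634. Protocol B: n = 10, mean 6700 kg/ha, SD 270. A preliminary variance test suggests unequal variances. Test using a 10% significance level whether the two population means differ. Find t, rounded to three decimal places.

Let group 1 = protocol A, group 2 = protocol B. H0: μ_1 = μ_2; H1: μ_1 ≠ μ_2 (Welch's two-sample t-test, two-sided).
t = (x̄_1 − x̄_2)/√(s_1²/n_1 + s_2²/n_2) = (6790 − 6700)/√(634²/17 + 270²/10) = 0.512
Welch–Satterthwaite df ≈ 23.43
Two-sided p-value ≈ 0.614
Since p ≈ 0.614 > α = 0.1, fail to reject H0; the data do not provide sufficient evidence against H0.

0.512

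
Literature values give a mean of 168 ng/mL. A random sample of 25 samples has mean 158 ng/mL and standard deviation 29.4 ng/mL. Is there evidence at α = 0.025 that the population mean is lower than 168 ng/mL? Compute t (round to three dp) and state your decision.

t = -1.701; fail to reject H0

H0: μ = 168; H1: μ < 168 (one-sample t-test, left-tailed).
t = (x̄ − μ₀)/(s/√n) = (158 − 168)/(29.4/√25) = -1.701
df = n − 1 = 24
p-value = P(T ≤ -1.701) ≈ 0.051
Since p ≈ 0.051 > α = 0.025, fail to reject H0; the evidence is not statistically significant.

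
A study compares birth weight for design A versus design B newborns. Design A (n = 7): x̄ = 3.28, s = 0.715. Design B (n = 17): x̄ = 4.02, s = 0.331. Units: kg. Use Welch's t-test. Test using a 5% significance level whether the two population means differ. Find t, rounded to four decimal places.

Let group 1 = design A, group 2 = design B. H0: μ_1 = μ_2; H1: μ_1 ≠ μ_2 (Welch's two-sample t-test, two-sided).
t = (x̄_1 − x̄_2)/√(s_1²/n_1 + s_2²/n_2) = (3.28 − 4.02)/√(0.715²/7 + 0.331²/17) = -2.6249
Welch–Satterthwaite df ≈ 7.08
Two-sided p-value ≈ 0.034
Since p ≈ 0.034 < α = 0.05, reject H0; the data support H1.

-2.6249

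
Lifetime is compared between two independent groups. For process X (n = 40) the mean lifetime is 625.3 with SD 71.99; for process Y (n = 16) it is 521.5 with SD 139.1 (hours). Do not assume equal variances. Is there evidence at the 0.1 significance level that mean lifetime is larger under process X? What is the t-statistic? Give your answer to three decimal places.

Let group 1 = process X, group 2 = process Y. H0: μ_1 = μ_2; H1: μ_1 > μ_2 (Welch's two-sample t-test, right-tailed).
t = (x̄_1 − x̄_2)/√(s_1²/n_1 + s_2²/n_2) = (625.3 − 521.5)/√(71.99²/40 + 139.1²/16) = 2.837
Welch–Satterthwaite df ≈ 18.31
p-value = P(T ≥ 2.837) ≈ 0.0054
Since p ≈ 0.0054 < α = 0.1, reject H0; the evidence is statistically significant.

2.837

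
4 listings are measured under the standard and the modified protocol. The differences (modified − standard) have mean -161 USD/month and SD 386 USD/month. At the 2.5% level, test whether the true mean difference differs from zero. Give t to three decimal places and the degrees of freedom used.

t = -0.834, df = 3

H0: μ_d = 0; H1: μ_d ≠ 0 (paired t-test on the differences, two-sided).
t = d̄/(s_d/√n) = -161/(386/√4) = -0.834
df = n − 1 = 3
Two-sided p-value ≈ 0.4654
Since p ≈ 0.4654 > α = 0.025, fail to reject H0; the data do not provide sufficient evidence against H0.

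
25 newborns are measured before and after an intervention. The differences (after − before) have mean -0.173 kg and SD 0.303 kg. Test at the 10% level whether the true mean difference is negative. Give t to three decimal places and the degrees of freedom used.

t = -2.855, df = 24

H0: μ_d = 0; H1: μ_d < 0 (paired t-test on the differences, left-tailed).
t = d̄/(s_d/√n) = -0.173/(0.303/√25) = -2.855
df = n − 1 = 24
p-value = P(T ≤ -2.855) ≈ 0.004
Since p ≈ 0.004 < α = 0.1, reject H0; the evidence is statistically significant.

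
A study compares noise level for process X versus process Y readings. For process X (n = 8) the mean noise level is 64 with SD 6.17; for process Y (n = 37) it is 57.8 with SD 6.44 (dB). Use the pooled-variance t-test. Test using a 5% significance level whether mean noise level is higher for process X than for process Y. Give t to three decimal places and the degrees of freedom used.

Let group 1 = process X, group 2 = process Y. H0: μ_1 = μ_2; H1: μ_1 > μ_2 (two-sample pooled-variance t-test, right-tailed).
s_p² = [(8−1)·6.17² + (37−1)·6.44²]/(8+37−2) = 40.9193
t = (64 − 57.8)/√[40.9193·(1/8 + 1/37)] = 2.486
df = n₁ + n₂ − 2 = 43
p-value = P(T ≥ 2.486) ≈ 0.008
Since p ≈ 0.008 < α = 0.05, reject H0; the data support H1.

t = 2.486, df = 43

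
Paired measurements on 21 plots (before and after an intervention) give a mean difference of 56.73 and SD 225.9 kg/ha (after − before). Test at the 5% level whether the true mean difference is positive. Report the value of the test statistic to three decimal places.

H0: μ_d = 0; H1: μ_d > 0 (paired t-test on the differences, right-tailed).
t = d̄/(s_d/√n) = 56.73/(225.9/√21) = 1.151
df = n − 1 = 20
p-value = P(T ≥ 1.151) ≈ 0.132
Since p ≈ 0.132 > α = 0.05, fail to reject H0; the data do not provide sufficient evidence against H0.

1.151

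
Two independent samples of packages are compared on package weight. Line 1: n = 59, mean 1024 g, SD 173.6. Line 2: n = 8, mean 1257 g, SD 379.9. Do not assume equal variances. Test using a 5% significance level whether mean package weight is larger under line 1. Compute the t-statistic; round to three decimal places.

Let group 1 = line 1, group 2 = line 2. H0: μ_1 = μ_2; H1: μ_1 > μ_2 (Welch's two-sample t-test, right-tailed).
t = (x̄_1 − x̄_2)/√(s_1²/n_1 + s_2²/n_2) = (1024 − 1257)/√(173.6²/59 + 379.9²/8) = -1.711
Welch–Satterthwaite df ≈ 7.40
p-value = P(T ≥ -1.711) ≈ 0.9357
Since p ≈ 0.9357 > α = 0.05, fail to reject H0; the evidence is not statistically significant.

-1.711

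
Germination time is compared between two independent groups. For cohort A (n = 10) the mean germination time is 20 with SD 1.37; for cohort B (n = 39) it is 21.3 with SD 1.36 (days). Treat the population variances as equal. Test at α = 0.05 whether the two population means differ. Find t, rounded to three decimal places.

Let group 1 = cohort A, group 2 = cohort B. H0: μ_1 = μ_2; H1: μ_1 ≠ μ_2 (two-sample pooled-variance t-test, two-sided).
s_p² = [(10−1)·1.37² + (39−1)·1.36²]/(10+39−2) = 1.85483
t = (20 − 21.3)/√[1.85483·(1/10 + 1/39)] = -2.693
df = n₁ + n₂ − 2 = 47
Two-sided p-value ≈ 0.0098
Since p ≈ 0.0098 < α = 0.05, reject H0; the data support H1.

-2.693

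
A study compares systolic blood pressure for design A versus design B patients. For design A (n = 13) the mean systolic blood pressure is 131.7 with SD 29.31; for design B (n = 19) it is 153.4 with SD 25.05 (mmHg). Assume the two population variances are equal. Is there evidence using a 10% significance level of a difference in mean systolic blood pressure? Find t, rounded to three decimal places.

Let group 1 = design A, group 2 = design B. H0: μ_1 = μ_2; H1: μ_1 ≠ μ_2 (two-sample pooled-variance t-test, two-sided).
s_p² = [(13−1)·29.31² + (19−1)·25.05²]/(13+19−2) = 720.132
t = (131.7 − 153.4)/√[720.132·(1/13 + 1/19)] = -2.247
df = n₁ + n₂ − 2 = 30
Two-sided p-value ≈ 0.0322
Since p ≈ 0.0322 < α = 0.1, reject H0; the evidence is statistically significant.

-2.247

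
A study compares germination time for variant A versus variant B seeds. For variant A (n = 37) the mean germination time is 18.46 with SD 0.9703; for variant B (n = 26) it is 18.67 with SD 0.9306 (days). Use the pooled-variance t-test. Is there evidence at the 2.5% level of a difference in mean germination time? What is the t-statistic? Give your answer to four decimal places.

-0.8600

Let group 1 = variant A, group 2 = variant B. H0: μ_1 = μ_2; H1: μ_1 ≠ μ_2 (two-sample pooled-variance t-test, two-sided).
s_p² = [(37−1)·0.9703² + (26−1)·0.9306²]/(37+26−2) = 0.910554
t = (18.46 − 18.67)/√[0.910554·(1/37 + 1/26)] = -0.8600
df = n₁ + n₂ − 2 = 61
Two-sided p-value ≈ 0.393
Since p ≈ 0.393 > α = 0.025, fail to reject H0; the evidence is not statistically significant.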